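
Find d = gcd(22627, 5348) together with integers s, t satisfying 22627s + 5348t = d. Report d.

1

Euclidean algorithm:
22627 = 4×5348 + 1235
5348 = 4×1235 + 408
1235 = 3×408 + 11
408 = 37×11 + 1
11 = 11×1 + 0
gcd(22627, 5348) = 1.
Back-substituting:
1 = 408 − 37·11
1 = −37·1235 + 112·408
1 = 112·5348 − 485·1235
1 = −485·22627 + 2052·5348
So 1 = (-485)·22627 + (2052)·5348.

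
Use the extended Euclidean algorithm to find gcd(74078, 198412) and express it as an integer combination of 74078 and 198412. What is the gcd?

Euclidean algorithm:
198412 = 2×74078 + 50256
74078 = 1×50256 + 23822
50256 = 2×23822 + 2612
23822 = 9×2612 + 314
2612 = 8×314 + 100
314 = 3×100 + 14
100 = 7×14 + 2
14 = 7×2 + 0
gcd(74078, 198412) = 2.
Express as a combination:
2 = 100 − 7·14
2 = −7·314 + 22·100
2 = 22·2612 − 183·314
2 = −183·23822 + 1669·2612
2 = 1669·50256 − 3521·23822
2 = −3521·74078 + 5190·50256
2 = 5190·198412 − 13901·74078
So 2 = (5190)·198412 + (-13901)·74078.

2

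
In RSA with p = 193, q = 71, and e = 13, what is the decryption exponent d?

φ(n) = (p−1)(q−1) = 192·70 = 13440.
Need d with 13·d ≡ 1 (mod 13440). Apply the extended Euclidean algorithm:
13440 = 1033×13 + 11
13 = 1×11 + 2
11 = 5×2 + 1
2 = 2×1 + 0
Back-substitute:
1 = 11 − 5·2
1 = −5·13 + 6·11
1 = 6·13440 − 6203·13
So 13·(-6203) ≡ 1 (mod 13440), hence d ≡ -6203 ≡ 7237 (mod 13440).

7237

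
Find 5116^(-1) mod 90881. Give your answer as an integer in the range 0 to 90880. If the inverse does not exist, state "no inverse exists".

Run Euclid on (90881, 5116):
90881 = 17*5116 + 3909
5116 = 1*3909 + 1207
3909 = 3*1207 + 288
1207 = 4*288 + 55
288 = 5*55 + 13
55 = 4*13 + 3
13 = 4*3 + 1
3 = 3*1 + 0
gcd = 1, so the inverse exists. Back-substitute:
1 = 13 − 4·3
1 = −4·55 + 17·13
1 = 17·288 − 89·55
1 = −89·1207 + 373·288
1 = 373·3909 − 1208·1207
1 = −1208·5116 + 1581·3909
1 = 1581·90881 − 28085·5116
Hence 5116⁻¹ ≡ -28085 ≡ 62796 (mod 90881).

62796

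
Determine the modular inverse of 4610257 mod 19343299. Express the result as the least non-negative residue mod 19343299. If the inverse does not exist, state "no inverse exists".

2708985

Apply the Euclidean algorithm to 19343299 and 4610257:
19343299 = 4·4610257 + 902271
4610257 = 5·902271 + 98902
902271 = 9·98902 + 12153
98902 = 8·12153 + 1678
12153 = 7·1678 + 407
1678 = 4·407 + 50
407 = 8·50 + 7
50 = 7·7 + 1
7 = 7·1 + 0
gcd = 1, so the inverse exists. Back-substitute:
1 = 50 − 7·7
1 = −7·407 + 57·50
1 = 57·1678 − 235·407
1 = −235·12153 + 1702·1678
1 = 1702·98902 − 13851·12153
1 = −13851·902271 + 126361·98902
1 = 126361·4610257 − 645656·902271
1 = −645656·19343299 + 2708985·4610257
So 4610257·2708985 ≡ 1 (mod 19343299).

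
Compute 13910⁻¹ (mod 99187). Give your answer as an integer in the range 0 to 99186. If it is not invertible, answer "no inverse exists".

68290

Run Euclid on (99187, 13910):
99187 = 7·13910 + 1817
13910 = 7·1817 + 1191
1817 = 1·1191 + 626
1191 = 1·626 + 565
626 = 1·565 + 61
565 = 9·61 + 16
61 = 3·16 + 13
16 = 1·13 + 3
13 = 4·3 + 1
3 = 3·1 + 0
gcd = 1, so the inverse exists. Back-substitute:
1 = 13 − 4·3
1 = −4·16 + 5·13
1 = 5·61 − 19·16
1 = −19·565 + 176·61
1 = 176·626 − 195·565
1 = −195·1191 + 371·626
1 = 371·1817 − 566·1191
1 = −566·13910 + 4333·1817
1 = 4333·99187 − 30897·13910
Thus 13910·(-30897) ≡ 1 (mod 99187); reducing, -30897 mod 99187 = 68290.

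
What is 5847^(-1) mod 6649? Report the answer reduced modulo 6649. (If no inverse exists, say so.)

Apply the Euclidean algorithm to 6649 and 5847:
6649 = 1×5847 + 802
5847 = 7×802 + 233
802 = 3×233 + 103
233 = 2×103 + 27
103 = 3×27 + 22
27 = 1×22 + 5
22 = 4×5 + 2
5 = 2×2 + 1
2 = 2×1 + 0
The gcd is 1. Working backward:
1 = 5 − 2·2
1 = −2·22 + 9·5
1 = 9·27 − 11·22
1 = −11·103 + 42·27
1 = 42·233 − 95·103
1 = −95·802 + 327·233
1 = 327·5847 − 2384·802
1 = −2384·6649 + 2711·5847
So 5847·2711 ≡ 1 (mod 6649).

2711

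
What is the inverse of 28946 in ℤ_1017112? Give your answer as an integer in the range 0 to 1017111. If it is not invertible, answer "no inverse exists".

Compute gcd(28946, 1017112):
1017112 = 35×28946 + 4002
28946 = 7×4002 + 932
4002 = 4×932 + 274
932 = 3×274 + 110
274 = 2×110 + 54
110 = 2×54 + 2
54 = 27×2 + 0
gcd(28946, 1017112) = 2 ≠ 1, so 28946 has no multiplicative inverse modulo 1017112.

no inverse exists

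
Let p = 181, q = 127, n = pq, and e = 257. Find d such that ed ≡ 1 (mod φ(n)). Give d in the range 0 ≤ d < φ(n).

353

φ(n) = (p−1)(q−1) = 180·126 = 22680.
Need d with 257·d ≡ 1 (mod 22680). Apply the extended Euclidean algorithm:
22680 = 88·257 + 64
257 = 4·64 + 1
64 = 64·1 + 0
Back-substitute:
1 = 257 − 4·64
1 = −4·22680 + 353·257
So 257·353 ≡ 1 (mod 22680), hence d = 353.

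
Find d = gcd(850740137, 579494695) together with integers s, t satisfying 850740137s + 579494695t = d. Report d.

Repeated division:
850740137 = 1×579494695 + 271245442
579494695 = 2×271245442 + 37003811
271245442 = 7×37003811 + 12218765
37003811 = 3×12218765 + 347516
12218765 = 35×347516 + 55705
347516 = 6×55705 + 13286
55705 = 4×13286 + 2561
13286 = 5×2561 + 481
2561 = 5×481 + 156
481 = 3×156 + 13
156 = 12×13 + 0
gcd(850740137, 579494695) = 13.
Express as a combination:
13 = 481 − 3·156
13 = −3·2561 + 16·481
13 = 16·13286 − 83·2561
13 = −83·55705 + 348·13286
13 = 348·347516 − 2171·55705
13 = −2171·12218765 + 76333·347516
13 = 76333·37003811 − 231170·12218765
13 = −231170·271245442 + 1694523·37003811
13 = 1694523·579494695 − 3620216·271245442
13 = −3620216·850740137 + 5314739·579494695
So 13 = (-3620216)·850740137 + (5314739)·579494695.

13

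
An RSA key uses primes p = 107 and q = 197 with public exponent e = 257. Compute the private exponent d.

13177

φ(n) = (p−1)(q−1) = 106·196 = 20776.
Need d with 257·d ≡ 1 (mod 20776). Apply the extended Euclidean algorithm:
20776 = 80×257 + 216
257 = 1×216 + 41
216 = 5×41 + 11
41 = 3×11 + 8
11 = 1×8 + 3
8 = 2×3 + 2
3 = 1×2 + 1
2 = 2×1 + 0
Back-substitute:
1 = 3 − 2
1 = −8 + 3·3
1 = 3·11 − 4·8
1 = −4·41 + 15·11
1 = 15·216 − 79·41
1 = −79·257 + 94·216
1 = 94·20776 − 7599·257
So 257·(-7599) ≡ 1 (mod 20776), hence d ≡ -7599 ≡ 13177 (mod 20776).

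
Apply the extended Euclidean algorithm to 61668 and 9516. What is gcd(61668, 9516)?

Apply Euclid's algorithm to 61668 and 9516:
61668 = 6×9516 + 4572
9516 = 2×4572 + 372
4572 = 12×372 + 108
372 = 3×108 + 48
108 = 2×48 + 12
48 = 4×12 + 0
gcd(61668, 9516) = 12.
Working backward:
12 = 108 − 2·48
12 = −2·372 + 7·108
12 = 7·4572 − 86·372
12 = −86·9516 + 179·4572
12 = 179·61668 − 1160·9516
So 12 = (179)·61668 + (-1160)·9516.

12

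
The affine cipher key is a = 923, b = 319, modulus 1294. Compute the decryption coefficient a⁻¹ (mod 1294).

143

gcd(1294, 923) by repeated division:
1294 = 1*923 + 371
923 = 2*371 + 181
371 = 2*181 + 9
181 = 20*9 + 1
9 = 9*1 + 0
The gcd is 1. Working backward:
1 = 181 − 20·9
1 = −20·371 + 41·181
1 = 41·923 − 102·371
1 = −102·1294 + 143·923
So 923·143 ≡ 1 (mod 1294).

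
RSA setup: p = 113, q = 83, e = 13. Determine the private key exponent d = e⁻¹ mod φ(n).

φ(n) = (p−1)(q−1) = 112·82 = 9184.
Need d with 13·d ≡ 1 (mod 9184). Apply the extended Euclidean algorithm:
9184 = 706·13 + 6
13 = 2·6 + 1
6 = 6·1 + 0
Back-substitute:
1 = 13 − 2·6
1 = −2·9184 + 1413·13
So 13·1413 ≡ 1 (mod 9184), hence d = 1413.

1413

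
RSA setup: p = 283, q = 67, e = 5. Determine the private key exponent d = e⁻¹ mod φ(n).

φ(n) = (p−1)(q−1) = 282·66 = 18612.
Need d with 5·d ≡ 1 (mod 18612). Apply the extended Euclidean algorithm:
18612 = 3722×5 + 2
5 = 2×2 + 1
2 = 2×1 + 0
Back-substitute:
1 = 5 − 2·2
1 = −2·18612 + 7445·5
So 5·7445 ≡ 1 (mod 18612), hence d = 7445.

7445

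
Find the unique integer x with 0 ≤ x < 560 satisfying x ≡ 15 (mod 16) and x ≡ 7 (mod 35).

287

Write x = 15 + 16·k. Then 16·k ≡ 7 − 15 ≡ 27 (mod 35).
Need 16⁻¹ mod 35. Extended Euclid on (35, 16):
35 = 2×16 + 3
16 = 5×3 + 1
3 = 3×1 + 0
Back-substitute:
1 = 16 − 5·3
1 = −5·35 + 11·16
16⁻¹ ≡ 11 (mod 35), so k ≡ 11·27 ≡ 17 (mod 35).
x = 15 + 16·17 = 287.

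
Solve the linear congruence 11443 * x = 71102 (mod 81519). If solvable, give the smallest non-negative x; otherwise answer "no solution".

First find gcd(11443, 81519):
81519 = 7·11443 + 1418
11443 = 8·1418 + 99
1418 = 14·99 + 32
99 = 3·32 + 3
32 = 10·3 + 2
3 = 1·2 + 1
2 = 2·1 + 0
gcd = 1, so a unique solution mod 81519 exists.
Back-substitute for the Bézout coefficients:
1 = 3 − 2
1 = −32 + 11·3
1 = 11·99 − 34·32
1 = −34·1418 + 487·99
1 = 487·11443 − 3930·1418
1 = −3930·81519 + 27997·11443
So 11443·(27997) ≡ 1 (mod 81519), giving 11443⁻¹ ≡ 27997.
x ≡ 11443⁻¹·71102 ≡ 27997·71102 ≡ 30233 (mod 81519).

30233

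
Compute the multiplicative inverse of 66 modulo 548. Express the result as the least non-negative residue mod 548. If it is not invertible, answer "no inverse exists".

Euclidean algorithm on 548, 66:
548 = 8*66 + 20
66 = 3*20 + 6
20 = 3*6 + 2
6 = 3*2 + 0
The gcd is 2, not 1, hence no inverse exists.

no inverse exists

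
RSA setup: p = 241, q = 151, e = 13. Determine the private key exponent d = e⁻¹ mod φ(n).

φ(n) = (p−1)(q−1) = 240·150 = 36000.
Need d with 13·d ≡ 1 (mod 36000). Apply the extended Euclidean algorithm:
36000 = 2769*13 + 3
13 = 4*3 + 1
3 = 3*1 + 0
Back-substitute:
1 = 13 − 4·3
1 = −4·36000 + 11077·13
So 13·11077 ≡ 1 (mod 36000), hence d = 11077.

11077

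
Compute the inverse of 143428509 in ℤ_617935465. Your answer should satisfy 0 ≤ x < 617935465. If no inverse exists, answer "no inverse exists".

Euclidean algorithm on 617935465, 143428509:
617935465 = 4·143428509 + 44221429
143428509 = 3·44221429 + 10764222
44221429 = 4·10764222 + 1164541
10764222 = 9·1164541 + 283353
1164541 = 4·283353 + 31129
283353 = 9·31129 + 3192
31129 = 9·3192 + 2401
3192 = 1·2401 + 791
2401 = 3·791 + 28
791 = 28·28 + 7
28 = 4·7 + 0
Since gcd = 7 > 1, 143428509 is not a unit mod 617935465.

no inverse exists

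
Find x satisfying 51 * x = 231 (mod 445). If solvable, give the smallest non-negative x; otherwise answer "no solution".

371

First find gcd(51, 445):
445 = 8*51 + 37
51 = 1*37 + 14
37 = 2*14 + 9
14 = 1*9 + 5
9 = 1*5 + 4
5 = 1*4 + 1
4 = 4*1 + 0
gcd = 1, so a unique solution mod 445 exists.
Back-substitute for the Bézout coefficients:
1 = 5 − 4
1 = −9 + 2·5
1 = 2·14 − 3·9
1 = −3·37 + 8·14
1 = 8·51 − 11·37
1 = −11·445 + 96·51
So 51·(96) ≡ 1 (mod 445), giving 51⁻¹ ≡ 96.
x ≡ 51⁻¹·231 ≡ 96·231 ≡ 371 (mod 445).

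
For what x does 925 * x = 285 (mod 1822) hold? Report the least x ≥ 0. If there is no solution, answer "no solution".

1517

First find gcd(925, 1822):
1822 = 1×925 + 897
925 = 1×897 + 28
897 = 32×28 + 1
28 = 28×1 + 0
gcd = 1, so a unique solution mod 1822 exists.
Back-substitute for the Bézout coefficients:
1 = 897 − 32·28
1 = −32·925 + 33·897
1 = 33·1822 − 65·925
So 925·(-65) ≡ 1 (mod 1822), giving 925⁻¹ ≡ 1757.
x ≡ 925⁻¹·285 ≡ 1757·285 ≡ 1517 (mod 1822).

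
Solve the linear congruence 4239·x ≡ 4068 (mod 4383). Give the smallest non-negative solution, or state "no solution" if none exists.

337

First find gcd(4239, 4383):
4383 = 1*4239 + 144
4239 = 29*144 + 63
144 = 2*63 + 18
63 = 3*18 + 9
18 = 2*9 + 0
gcd = 9 and 9 | 4068, so solutions exist. Divide through by 9: 471x ≡ 452 (mod 487).
Now find 471⁻¹ mod 487:
487 = 1·471 + 16
471 = 29·16 + 7
16 = 2·7 + 2
7 = 3·2 + 1
2 = 2·1 + 0
Back-substitute:
1 = 7 − 3·2
1 = −3·16 + 7·7
1 = 7·471 − 206·16
1 = −206·487 + 213·471
So 471⁻¹ ≡ 213 (mod 487).
Then x ≡ 213·452 ≡ 337 (mod 487); the smallest non-negative solution is x = 337.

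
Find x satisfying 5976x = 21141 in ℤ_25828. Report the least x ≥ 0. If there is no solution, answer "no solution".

gcd(5976, 25828):
25828 = 4×5976 + 1924
5976 = 3×1924 + 204
1924 = 9×204 + 88
204 = 2×88 + 28
88 = 3×28 + 4
28 = 7×4 + 0
gcd = 4, but 4 ∤ 21141, so the congruence has no solution.

no solution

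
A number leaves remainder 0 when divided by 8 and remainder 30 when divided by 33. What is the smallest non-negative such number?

Write x = 0 + 8·k. Then 8·k ≡ 30 − 0 ≡ 30 (mod 33).
Need 8⁻¹ mod 33. Extended Euclid on (33, 8):
33 = 4·8 + 1
8 = 8·1 + 0
Back-substitute:
1 = 33 − 4·8
8⁻¹ ≡ 29 (mod 33), so k ≡ 29·30 ≡ 12 (mod 33).
x = 0 + 8·12 = 96.

96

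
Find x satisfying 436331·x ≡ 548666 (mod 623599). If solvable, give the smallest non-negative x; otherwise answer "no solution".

First find gcd(436331, 623599):
623599 = 1·436331 + 187268
436331 = 2·187268 + 61795
187268 = 3·61795 + 1883
61795 = 32·1883 + 1539
1883 = 1·1539 + 344
1539 = 4·344 + 163
344 = 2·163 + 18
163 = 9·18 + 1
18 = 18·1 + 0
gcd = 1, so a unique solution mod 623599 exists.
Back-substitute for the Bézout coefficients:
1 = 163 − 9·18
1 = −9·344 + 19·163
1 = 19·1539 − 85·344
1 = −85·1883 + 104·1539
1 = 104·61795 − 3413·1883
1 = −3413·187268 + 10343·61795
1 = 10343·436331 − 24099·187268
1 = −24099·623599 + 34442·436331
So 436331·(34442) ≡ 1 (mod 623599), giving 436331⁻¹ ≡ 34442.
x ≡ 436331⁻¹·548666 ≡ 34442·548666 ≡ 233875 (mod 623599).

233875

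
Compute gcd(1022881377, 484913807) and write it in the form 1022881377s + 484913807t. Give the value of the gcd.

Apply Euclid's algorithm to 1022881377 and 484913807:
1022881377 = 2·484913807 + 53053763
484913807 = 9·53053763 + 7429940
53053763 = 7·7429940 + 1044183
7429940 = 7·1044183 + 120659
1044183 = 8·120659 + 78911
120659 = 1·78911 + 41748
78911 = 1·41748 + 37163
41748 = 1·37163 + 4585
37163 = 8·4585 + 483
4585 = 9·483 + 238
483 = 2·238 + 7
238 = 34·7 + 0
gcd(1022881377, 484913807) = 7.
Back-substituting:
7 = 483 − 2·238
7 = −2·4585 + 19·483
7 = 19·37163 − 154·4585
7 = −154·41748 + 173·37163
7 = 173·78911 − 327·41748
7 = −327·120659 + 500·78911
7 = 500·1044183 − 4327·120659
7 = −4327·7429940 + 30789·1044183
7 = 30789·53053763 − 219850·7429940
7 = −219850·484913807 + 2009439·53053763
7 = 2009439·1022881377 − 4238728·484913807
So 7 = (2009439)·1022881377 + (-4238728)·484913807.

7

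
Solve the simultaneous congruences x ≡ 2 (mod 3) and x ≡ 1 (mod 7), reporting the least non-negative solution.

8

Write x = 2 + 3·k. Then 3·k ≡ 1 − 2 ≡ 6 (mod 7).
Need 3⁻¹ mod 7. Extended Euclid on (7, 3):
7 = 2·3 + 1
3 = 3·1 + 0
Back-substitute:
1 = 7 − 2·3
3⁻¹ ≡ 5 (mod 7), so k ≡ 5·6 ≡ 2 (mod 7).
x = 2 + 3·2 = 8.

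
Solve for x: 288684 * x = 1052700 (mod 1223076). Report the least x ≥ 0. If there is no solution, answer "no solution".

34211

First find gcd(288684, 1223076):
1223076 = 4×288684 + 68340
288684 = 4×68340 + 15324
68340 = 4×15324 + 7044
15324 = 2×7044 + 1236
7044 = 5×1236 + 864
1236 = 1×864 + 372
864 = 2×372 + 120
372 = 3×120 + 12
120 = 10×12 + 0
gcd = 12 and 12 | 1052700, so solutions exist. Divide through by 12: 24057x ≡ 87725 (mod 101923).
Now find 24057⁻¹ mod 101923:
101923 = 4×24057 + 5695
24057 = 4×5695 + 1277
5695 = 4×1277 + 587
1277 = 2×587 + 103
587 = 5×103 + 72
103 = 1×72 + 31
72 = 2×31 + 10
31 = 3×10 + 1
10 = 10×1 + 0
Back-substitute:
1 = 31 − 3·10
1 = −3·72 + 7·31
1 = 7·103 − 10·72
1 = −10·587 + 57·103
1 = 57·1277 − 124·587
1 = −124·5695 + 553·1277
1 = 553·24057 − 2336·5695
1 = −2336·101923 + 9897·24057
So 24057⁻¹ ≡ 9897 (mod 101923).
Then x ≡ 9897·87725 ≡ 34211 (mod 101923); the smallest non-negative solution is x = 34211.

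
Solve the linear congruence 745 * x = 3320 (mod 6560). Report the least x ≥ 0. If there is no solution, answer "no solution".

568

First find gcd(745, 6560):
6560 = 8*745 + 600
745 = 1*600 + 145
600 = 4*145 + 20
145 = 7*20 + 5
20 = 4*5 + 0
gcd = 5 and 5 | 3320, so solutions exist. Divide through by 5: 149x ≡ 664 (mod 1312).
Now find 149⁻¹ mod 1312:
1312 = 8×149 + 120
149 = 1×120 + 29
120 = 4×29 + 4
29 = 7×4 + 1
4 = 4×1 + 0
Back-substitute:
1 = 29 − 7·4
1 = −7·120 + 29·29
1 = 29·149 − 36·120
1 = −36·1312 + 317·149
So 149⁻¹ ≡ 317 (mod 1312).
Then x ≡ 317·664 ≡ 568 (mod 1312); the smallest non-negative solution is x = 568.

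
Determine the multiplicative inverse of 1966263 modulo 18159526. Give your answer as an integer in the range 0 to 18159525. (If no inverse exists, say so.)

5631951

gcd(18159526, 1966263) by repeated division:
18159526 = 9*1966263 + 463159
1966263 = 4*463159 + 113627
463159 = 4*113627 + 8651
113627 = 13*8651 + 1164
8651 = 7*1164 + 503
1164 = 2*503 + 158
503 = 3*158 + 29
158 = 5*29 + 13
29 = 2*13 + 3
13 = 4*3 + 1
3 = 3*1 + 0
The gcd is 1. Working backward:
1 = 13 − 4·3
1 = −4·29 + 9·13
1 = 9·158 − 49·29
1 = −49·503 + 156·158
1 = 156·1164 − 361·503
1 = −361·8651 + 2683·1164
1 = 2683·113627 − 35240·8651
1 = −35240·463159 + 143643·113627
1 = 143643·1966263 − 609812·463159
1 = −609812·18159526 + 5631951·1966263
So 1966263·5631951 ≡ 1 (mod 18159526).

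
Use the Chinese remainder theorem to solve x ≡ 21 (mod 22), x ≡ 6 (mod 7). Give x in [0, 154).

Write x = 21 + 22·k. Then 22·k ≡ 6 − 21 ≡ 6 (mod 7).
Need 22⁻¹ mod 7. Extended Euclid on (7, 1):
7 = 7*1 + 0
22⁻¹ ≡ 1 (mod 7), so k ≡ 1·6 ≡ 6 (mod 7).
x = 21 + 22·6 = 153.

153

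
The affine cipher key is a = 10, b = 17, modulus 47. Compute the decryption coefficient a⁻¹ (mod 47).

33

gcd(47, 10) by repeated division:
47 = 4·10 + 7
10 = 1·7 + 3
7 = 2·3 + 1
3 = 3·1 + 0
gcd = 1, so the inverse exists. Back-substitute:
1 = 7 − 2·3
1 = −2·10 + 3·7
1 = 3·47 − 14·10
So 10·(-14) ≡ 1 (mod 47), and -14 ≡ 33 (mod 47).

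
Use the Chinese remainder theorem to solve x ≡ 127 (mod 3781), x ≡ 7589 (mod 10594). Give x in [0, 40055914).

4605385

Write x = 127 + 3781·k. Then 3781·k ≡ 7589 − 127 ≡ 7462 (mod 10594).
Need 3781⁻¹ mod 10594. Extended Euclid on (10594, 3781):
10594 = 2*3781 + 3032
3781 = 1*3032 + 749
3032 = 4*749 + 36
749 = 20*36 + 29
36 = 1*29 + 7
29 = 4*7 + 1
7 = 7*1 + 0
Back-substitute:
1 = 29 − 4·7
1 = −4·36 + 5·29
1 = 5·749 − 104·36
1 = −104·3032 + 421·749
1 = 421·3781 − 525·3032
1 = −525·10594 + 1471·3781
3781⁻¹ ≡ 1471 (mod 10594), so k ≡ 1471·7462 ≡ 1218 (mod 10594).
x = 127 + 3781·1218 = 4605385.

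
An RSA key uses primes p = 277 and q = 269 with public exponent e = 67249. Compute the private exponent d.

21313

φ(n) = (p−1)(q−1) = 276·268 = 73968.
Need d with 67249·d ≡ 1 (mod 73968). Apply the extended Euclidean algorithm:
73968 = 1·67249 + 6719
67249 = 10·6719 + 59
6719 = 113·59 + 52
59 = 1·52 + 7
52 = 7·7 + 3
7 = 2·3 + 1
3 = 3·1 + 0
Back-substitute:
1 = 7 − 2·3
1 = −2·52 + 15·7
1 = 15·59 − 17·52
1 = −17·6719 + 1936·59
1 = 1936·67249 − 19377·6719
1 = −19377·73968 + 21313·67249
So 67249·21313 ≡ 1 (mod 73968), hence d = 21313.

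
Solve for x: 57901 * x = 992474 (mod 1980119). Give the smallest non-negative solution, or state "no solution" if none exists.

First find gcd(57901, 1980119):
1980119 = 34×57901 + 11485
57901 = 5×11485 + 476
11485 = 24×476 + 61
476 = 7×61 + 49
61 = 1×49 + 12
49 = 4×12 + 1
12 = 12×1 + 0
gcd = 1, so a unique solution mod 1980119 exists.
Back-substitute for the Bézout coefficients:
1 = 49 − 4·12
1 = −4·61 + 5·49
1 = 5·476 − 39·61
1 = −39·11485 + 941·476
1 = 941·57901 − 4744·11485
1 = −4744·1980119 + 162237·57901
So 57901·(162237) ≡ 1 (mod 1980119), giving 57901⁻¹ ≡ 162237.
x ≡ 57901⁻¹·992474 ≡ 162237·992474 ≡ 647734 (mod 1980119).

647734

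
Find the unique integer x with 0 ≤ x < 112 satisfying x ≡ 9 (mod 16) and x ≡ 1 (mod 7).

Write x = 9 + 16·k. Then 16·k ≡ 1 − 9 ≡ 6 (mod 7).
Need 16⁻¹ mod 7. Extended Euclid on (7, 2):
7 = 3*2 + 1
2 = 2*1 + 0
Back-substitute:
1 = 7 − 3·2
16⁻¹ ≡ 4 (mod 7), so k ≡ 4·6 ≡ 3 (mod 7).
x = 9 + 16·3 = 57.

57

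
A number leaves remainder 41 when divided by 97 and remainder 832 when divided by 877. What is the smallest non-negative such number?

Write x = 41 + 97·k. Then 97·k ≡ 832 − 41 ≡ 791 (mod 877).
Need 97⁻¹ mod 877. Extended Euclid on (877, 97):
877 = 9×97 + 4
97 = 24×4 + 1
4 = 4×1 + 0
Back-substitute:
1 = 97 − 24·4
1 = −24·877 + 217·97
97⁻¹ ≡ 217 (mod 877), so k ≡ 217·791 ≡ 632 (mod 877).
x = 41 + 97·632 = 61345.

61345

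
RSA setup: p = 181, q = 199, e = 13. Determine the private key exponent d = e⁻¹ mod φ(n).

30157

φ(n) = (p−1)(q−1) = 180·198 = 35640.
Need d with 13·d ≡ 1 (mod 35640). Apply the extended Euclidean algorithm:
35640 = 2741×13 + 7
13 = 1×7 + 6
7 = 1×6 + 1
6 = 6×1 + 0
Back-substitute:
1 = 7 − 6
1 = −13 + 2·7
1 = 2·35640 − 5483·13
So 13·(-5483) ≡ 1 (mod 35640), hence d ≡ -5483 ≡ 30157 (mod 35640).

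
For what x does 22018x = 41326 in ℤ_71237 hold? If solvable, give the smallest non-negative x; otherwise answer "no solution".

38529

First find gcd(22018, 71237):
71237 = 3*22018 + 5183
22018 = 4*5183 + 1286
5183 = 4*1286 + 39
1286 = 32*39 + 38
39 = 1*38 + 1
38 = 38*1 + 0
gcd = 1, so a unique solution mod 71237 exists.
Back-substitute for the Bézout coefficients:
1 = 39 − 38
1 = −1286 + 33·39
1 = 33·5183 − 133·1286
1 = −133·22018 + 565·5183
1 = 565·71237 − 1828·22018
So 22018·(-1828) ≡ 1 (mod 71237), giving 22018⁻¹ ≡ 69409.
x ≡ 22018⁻¹·41326 ≡ 69409·41326 ≡ 38529 (mod 71237).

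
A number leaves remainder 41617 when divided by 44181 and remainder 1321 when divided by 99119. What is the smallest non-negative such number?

711576622

Write x = 41617 + 44181·k. Then 44181·k ≡ 1321 − 41617 ≡ 58823 (mod 99119).
Need 44181⁻¹ mod 99119. Extended Euclid on (99119, 44181):
99119 = 2·44181 + 10757
44181 = 4·10757 + 1153
10757 = 9·1153 + 380
1153 = 3·380 + 13
380 = 29·13 + 3
13 = 4·3 + 1
3 = 3·1 + 0
Back-substitute:
1 = 13 − 4·3
1 = −4·380 + 117·13
1 = 117·1153 − 355·380
1 = −355·10757 + 3312·1153
1 = 3312·44181 − 13603·10757
1 = −13603·99119 + 30518·44181
44181⁻¹ ≡ 30518 (mod 99119), so k ≡ 30518·58823 ≡ 16105 (mod 99119).
x = 41617 + 44181·16105 = 711576622.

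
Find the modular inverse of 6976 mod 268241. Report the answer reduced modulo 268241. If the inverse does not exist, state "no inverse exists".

261435

gcd(268241, 6976) by repeated division:
268241 = 38·6976 + 3153
6976 = 2·3153 + 670
3153 = 4·670 + 473
670 = 1·473 + 197
473 = 2·197 + 79
197 = 2·79 + 39
79 = 2·39 + 1
39 = 39·1 + 0
gcd = 1, so the inverse exists. Back-substitute:
1 = 79 − 2·39
1 = −2·197 + 5·79
1 = 5·473 − 12·197
1 = −12·670 + 17·473
1 = 17·3153 − 80·670
1 = −80·6976 + 177·3153
1 = 177·268241 − 6806·6976
Hence 6976⁻¹ ≡ -6806 ≡ 261435 (mod 268241).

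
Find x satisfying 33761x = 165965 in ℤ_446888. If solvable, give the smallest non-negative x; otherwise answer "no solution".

no solution

gcd(33761, 446888):
446888 = 13×33761 + 7995
33761 = 4×7995 + 1781
7995 = 4×1781 + 871
1781 = 2×871 + 39
871 = 22×39 + 13
39 = 3×13 + 0
gcd = 13, but 13 ∤ 165965, so the congruence has no solution.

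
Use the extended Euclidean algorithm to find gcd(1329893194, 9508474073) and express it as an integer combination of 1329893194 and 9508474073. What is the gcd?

Repeated division:
9508474073 = 7·1329893194 + 199221715
1329893194 = 6·199221715 + 134562904
199221715 = 1·134562904 + 64658811
134562904 = 2·64658811 + 5245282
64658811 = 12·5245282 + 1715427
5245282 = 3·1715427 + 99001
1715427 = 17·99001 + 32410
99001 = 3·32410 + 1771
32410 = 18·1771 + 532
1771 = 3·532 + 175
532 = 3·175 + 7
175 = 25·7 + 0
gcd(1329893194, 9508474073) = 7.
Working backward:
7 = 532 − 3·175
7 = −3·1771 + 10·532
7 = 10·32410 − 183·1771
7 = −183·99001 + 559·32410
7 = 559·1715427 − 9686·99001
7 = −9686·5245282 + 29617·1715427
7 = 29617·64658811 − 365090·5245282
7 = −365090·134562904 + 759797·64658811
7 = 759797·199221715 − 1124887·134562904
7 = −1124887·1329893194 + 7509119·199221715
7 = 7509119·9508474073 − 53688720·1329893194
So 7 = (7509119)·9508474073 + (-53688720)·1329893194.

7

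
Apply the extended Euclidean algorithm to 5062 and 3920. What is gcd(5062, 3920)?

Apply Euclid's algorithm to 5062 and 3920:
5062 = 1·3920 + 1142
3920 = 3·1142 + 494
1142 = 2·494 + 154
494 = 3·154 + 32
154 = 4·32 + 26
32 = 1·26 + 6
26 = 4·6 + 2
6 = 3·2 + 0
gcd(5062, 3920) = 2.
Back-substituting:
2 = 26 − 4·6
2 = −4·32 + 5·26
2 = 5·154 − 24·32
2 = −24·494 + 77·154
2 = 77·1142 − 178·494
2 = −178·3920 + 611·1142
2 = 611·5062 − 789·3920
So 2 = (611)·5062 + (-789)·3920.

2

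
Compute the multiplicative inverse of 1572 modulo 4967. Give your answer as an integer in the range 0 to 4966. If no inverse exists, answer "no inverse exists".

Run Euclid on (4967, 1572):
4967 = 3·1572 + 251
1572 = 6·251 + 66
251 = 3·66 + 53
66 = 1·53 + 13
53 = 4·13 + 1
13 = 13·1 + 0
Since gcd(1572, 4967) = 1, back-substitute to write 1 as a combination:
1 = 53 − 4·13
1 = −4·66 + 5·53
1 = 5·251 − 19·66
1 = −19·1572 + 119·251
1 = 119·4967 − 376·1572
Hence 1572⁻¹ ≡ -376 ≡ 4591 (mod 4967).

4591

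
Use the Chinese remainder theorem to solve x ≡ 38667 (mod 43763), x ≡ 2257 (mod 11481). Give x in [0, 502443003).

248393692

Write x = 38667 + 43763·k. Then 43763·k ≡ 2257 − 38667 ≡ 9514 (mod 11481).
Need 43763⁻¹ mod 11481. Extended Euclid on (11481, 9320):
11481 = 1×9320 + 2161
9320 = 4×2161 + 676
2161 = 3×676 + 133
676 = 5×133 + 11
133 = 12×11 + 1
11 = 11×1 + 0
Back-substitute:
1 = 133 − 12·11
1 = −12·676 + 61·133
1 = 61·2161 − 195·676
1 = −195·9320 + 841·2161
1 = 841·11481 − 1036·9320
43763⁻¹ ≡ 10445 (mod 11481), so k ≡ 10445·9514 ≡ 5675 (mod 11481).
x = 38667 + 43763·5675 = 248393692.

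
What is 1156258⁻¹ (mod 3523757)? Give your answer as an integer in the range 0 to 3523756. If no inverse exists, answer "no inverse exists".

Apply the Euclidean algorithm to 3523757 and 1156258:
3523757 = 3*1156258 + 54983
1156258 = 21*54983 + 1615
54983 = 34*1615 + 73
1615 = 22*73 + 9
73 = 8*9 + 1
9 = 9*1 + 0
The gcd is 1. Working backward:
1 = 73 − 8·9
1 = −8·1615 + 177·73
1 = 177·54983 − 6026·1615
1 = −6026·1156258 + 126723·54983
1 = 126723·3523757 − 386195·1156258
So 1156258·(-386195) ≡ 1 (mod 3523757), and -386195 ≡ 3137562 (mod 3523757).

3137562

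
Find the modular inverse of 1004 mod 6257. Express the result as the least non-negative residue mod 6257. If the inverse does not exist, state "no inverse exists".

4780

Extended Euclidean algorithm:
6257 = 6·1004 + 233
1004 = 4·233 + 72
233 = 3·72 + 17
72 = 4·17 + 4
17 = 4·4 + 1
4 = 4·1 + 0
The gcd is 1. Working backward:
1 = 17 − 4·4
1 = −4·72 + 17·17
1 = 17·233 − 55·72
1 = −55·1004 + 237·233
1 = 237·6257 − 1477·1004
Hence 1004⁻¹ ≡ -1477 ≡ 4780 (mod 6257).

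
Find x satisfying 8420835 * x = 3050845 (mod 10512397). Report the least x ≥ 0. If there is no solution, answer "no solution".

First find gcd(8420835, 10512397):
10512397 = 1·8420835 + 2091562
8420835 = 4·2091562 + 54587
2091562 = 38·54587 + 17256
54587 = 3·17256 + 2819
17256 = 6·2819 + 342
2819 = 8·342 + 83
342 = 4·83 + 10
83 = 8·10 + 3
10 = 3·3 + 1
3 = 3·1 + 0
gcd = 1, so a unique solution mod 10512397 exists.
Back-substitute for the Bézout coefficients:
1 = 10 − 3·3
1 = −3·83 + 25·10
1 = 25·342 − 103·83
1 = −103·2819 + 849·342
1 = 849·17256 − 5197·2819
1 = −5197·54587 + 16440·17256
1 = 16440·2091562 − 629917·54587
1 = −629917·8420835 + 2536108·2091562
1 = 2536108·10512397 − 3166025·8420835
So 8420835·(-3166025) ≡ 1 (mod 10512397), giving 8420835⁻¹ ≡ 7346372.
x ≡ 8420835⁻¹·3050845 ≡ 7346372·3050845 ≡ 1632400 (mod 10512397).

1632400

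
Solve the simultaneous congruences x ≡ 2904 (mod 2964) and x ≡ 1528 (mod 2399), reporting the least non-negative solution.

Write x = 2904 + 2964·k. Then 2964·k ≡ 1528 − 2904 ≡ 1023 (mod 2399).
Need 2964⁻¹ mod 2399. Extended Euclid on (2399, 565):
2399 = 4·565 + 139
565 = 4·139 + 9
139 = 15·9 + 4
9 = 2·4 + 1
4 = 4·1 + 0
Back-substitute:
1 = 9 − 2·4
1 = −2·139 + 31·9
1 = 31·565 − 126·139
1 = −126·2399 + 535·565
2964⁻¹ ≡ 535 (mod 2399), so k ≡ 535·1023 ≡ 333 (mod 2399).
x = 2904 + 2964·333 = 989916.

989916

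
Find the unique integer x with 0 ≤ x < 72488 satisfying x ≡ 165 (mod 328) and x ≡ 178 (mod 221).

30013

Write x = 165 + 328·k. Then 328·k ≡ 178 − 165 ≡ 13 (mod 221).
Need 328⁻¹ mod 221. Extended Euclid on (221, 107):
221 = 2×107 + 7
107 = 15×7 + 2
7 = 3×2 + 1
2 = 2×1 + 0
Back-substitute:
1 = 7 − 3·2
1 = −3·107 + 46·7
1 = 46·221 − 95·107
328⁻¹ ≡ 126 (mod 221), so k ≡ 126·13 ≡ 91 (mod 221).
x = 165 + 328·91 = 30013.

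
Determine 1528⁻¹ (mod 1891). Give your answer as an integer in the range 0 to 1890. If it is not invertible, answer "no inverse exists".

224

gcd(1891, 1528) by repeated division:
1891 = 1*1528 + 363
1528 = 4*363 + 76
363 = 4*76 + 59
76 = 1*59 + 17
59 = 3*17 + 8
17 = 2*8 + 1
8 = 8*1 + 0
Since gcd(1528, 1891) = 1, back-substitute to write 1 as a combination:
1 = 17 − 2·8
1 = −2·59 + 7·17
1 = 7·76 − 9·59
1 = −9·363 + 43·76
1 = 43·1528 − 181·363
1 = −181·1891 + 224·1528
So 1528·224 ≡ 1 (mod 1891).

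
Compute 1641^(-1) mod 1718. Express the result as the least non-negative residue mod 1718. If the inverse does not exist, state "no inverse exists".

Apply the Euclidean algorithm to 1718 and 1641:
1718 = 1×1641 + 77
1641 = 21×77 + 24
77 = 3×24 + 5
24 = 4×5 + 4
5 = 1×4 + 1
4 = 4×1 + 0
Since gcd(1641, 1718) = 1, back-substitute to write 1 as a combination:
1 = 5 − 4
1 = −24 + 5·5
1 = 5·77 − 16·24
1 = −16·1641 + 341·77
1 = 341·1718 − 357·1641
Hence 1641⁻¹ ≡ -357 ≡ 1361 (mod 1718).

1361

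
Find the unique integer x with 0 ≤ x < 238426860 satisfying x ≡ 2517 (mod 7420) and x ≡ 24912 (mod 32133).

234756477

Write x = 2517 + 7420·k. Then 7420·k ≡ 24912 − 2517 ≡ 22395 (mod 32133).
Need 7420⁻¹ mod 32133. Extended Euclid on (32133, 7420):
32133 = 4·7420 + 2453
7420 = 3·2453 + 61
2453 = 40·61 + 13
61 = 4·13 + 9
13 = 1·9 + 4
9 = 2·4 + 1
4 = 4·1 + 0
Back-substitute:
1 = 9 − 2·4
1 = −2·13 + 3·9
1 = 3·61 − 14·13
1 = −14·2453 + 563·61
1 = 563·7420 − 1703·2453
1 = −1703·32133 + 7375·7420
7420⁻¹ ≡ 7375 (mod 32133), so k ≡ 7375·22395 ≡ 31638 (mod 32133).
x = 2517 + 7420·31638 = 234756477.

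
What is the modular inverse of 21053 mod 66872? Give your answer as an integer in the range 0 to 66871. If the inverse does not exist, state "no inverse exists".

Extended Euclidean algorithm:
66872 = 3*21053 + 3713
21053 = 5*3713 + 2488
3713 = 1*2488 + 1225
2488 = 2*1225 + 38
1225 = 32*38 + 9
38 = 4*9 + 2
9 = 4*2 + 1
2 = 2*1 + 0
Since gcd(21053, 66872) = 1, back-substitute to write 1 as a combination:
1 = 9 − 4·2
1 = −4·38 + 17·9
1 = 17·1225 − 548·38
1 = −548·2488 + 1113·1225
1 = 1113·3713 − 1661·2488
1 = −1661·21053 + 9418·3713
1 = 9418·66872 − 29915·21053
Hence 21053⁻¹ ≡ -29915 ≡ 36957 (mod 66872).

36957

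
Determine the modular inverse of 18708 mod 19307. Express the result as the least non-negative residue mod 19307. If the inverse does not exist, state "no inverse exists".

5834

Extended Euclidean algorithm:
19307 = 1×18708 + 599
18708 = 31×599 + 139
599 = 4×139 + 43
139 = 3×43 + 10
43 = 4×10 + 3
10 = 3×3 + 1
3 = 3×1 + 0
The gcd is 1. Working backward:
1 = 10 − 3·3
1 = −3·43 + 13·10
1 = 13·139 − 42·43
1 = −42·599 + 181·139
1 = 181·18708 − 5653·599
1 = −5653·19307 + 5834·18708
So 18708·5834 ≡ 1 (mod 19307).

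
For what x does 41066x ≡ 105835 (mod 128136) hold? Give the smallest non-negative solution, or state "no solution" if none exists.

gcd(41066, 128136):
128136 = 3·41066 + 4938
41066 = 8·4938 + 1562
4938 = 3·1562 + 252
1562 = 6·252 + 50
252 = 5·50 + 2
50 = 25·2 + 0
gcd = 2, but 2 ∤ 105835, so the congruence has no solution.

no solution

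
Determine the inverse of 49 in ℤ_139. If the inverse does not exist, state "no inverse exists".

Extended Euclidean algorithm:
139 = 2*49 + 41
49 = 1*41 + 8
41 = 5*8 + 1
8 = 8*1 + 0
Since gcd(49, 139) = 1, back-substitute to write 1 as a combination:
1 = 41 − 5·8
1 = −5·49 + 6·41
1 = 6·139 − 17·49
So 49·(-17) ≡ 1 (mod 139), and -17 ≡ 122 (mod 139).

122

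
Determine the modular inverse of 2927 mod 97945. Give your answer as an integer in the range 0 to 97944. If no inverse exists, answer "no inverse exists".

Run Euclid on (97945, 2927):
97945 = 33×2927 + 1354
2927 = 2×1354 + 219
1354 = 6×219 + 40
219 = 5×40 + 19
40 = 2×19 + 2
19 = 9×2 + 1
2 = 2×1 + 0
Since gcd(2927, 97945) = 1, back-substitute to write 1 as a combination:
1 = 19 − 9·2
1 = −9·40 + 19·19
1 = 19·219 − 104·40
1 = −104·1354 + 643·219
1 = 643·2927 − 1390·1354
1 = −1390·97945 + 46513·2927
So 2927·46513 ≡ 1 (mod 97945).

46513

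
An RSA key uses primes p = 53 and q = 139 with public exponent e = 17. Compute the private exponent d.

φ(n) = (p−1)(q−1) = 52·138 = 7176.
Need d with 17·d ≡ 1 (mod 7176). Apply the extended Euclidean algorithm:
7176 = 422*17 + 2
17 = 8*2 + 1
2 = 2*1 + 0
Back-substitute:
1 = 17 − 8·2
1 = −8·7176 + 3377·17
So 17·3377 ≡ 1 (mod 7176), hence d = 3377.

3377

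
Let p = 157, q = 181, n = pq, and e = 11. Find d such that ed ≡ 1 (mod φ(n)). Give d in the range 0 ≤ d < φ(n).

φ(n) = (p−1)(q−1) = 156·180 = 28080.
Need d with 11·d ≡ 1 (mod 28080). Apply the extended Euclidean algorithm:
28080 = 2552×11 + 8
11 = 1×8 + 3
8 = 2×3 + 2
3 = 1×2 + 1
2 = 2×1 + 0
Back-substitute:
1 = 3 − 2
1 = −8 + 3·3
1 = 3·11 − 4·8
1 = −4·28080 + 10211·11
So 11·10211 ≡ 1 (mod 28080), hence d = 10211.

10211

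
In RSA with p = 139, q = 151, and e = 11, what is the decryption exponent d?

11291

φ(n) = (p−1)(q−1) = 138·150 = 20700.
Need d with 11·d ≡ 1 (mod 20700). Apply the extended Euclidean algorithm:
20700 = 1881·11 + 9
11 = 1·9 + 2
9 = 4·2 + 1
2 = 2·1 + 0
Back-substitute:
1 = 9 − 4·2
1 = −4·11 + 5·9
1 = 5·20700 − 9409·11
So 11·(-9409) ≡ 1 (mod 20700), hence d ≡ -9409 ≡ 11291 (mod 20700).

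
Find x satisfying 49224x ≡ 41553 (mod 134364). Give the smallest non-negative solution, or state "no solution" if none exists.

gcd(49224, 134364):
134364 = 2·49224 + 35916
49224 = 1·35916 + 13308
35916 = 2·13308 + 9300
13308 = 1·9300 + 4008
9300 = 2·4008 + 1284
4008 = 3·1284 + 156
1284 = 8·156 + 36
156 = 4·36 + 12
36 = 3·12 + 0
gcd = 12, but 12 ∤ 41553, so the congruence has no solution.

no solution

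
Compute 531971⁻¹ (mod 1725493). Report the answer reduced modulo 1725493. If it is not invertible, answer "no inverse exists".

Compute gcd(531971, 1725493):
1725493 = 3×531971 + 129580
531971 = 4×129580 + 13651
129580 = 9×13651 + 6721
13651 = 2×6721 + 209
6721 = 32×209 + 33
209 = 6×33 + 11
33 = 3×11 + 0
The gcd is 11, not 1, hence no inverse exists.

no inverse exists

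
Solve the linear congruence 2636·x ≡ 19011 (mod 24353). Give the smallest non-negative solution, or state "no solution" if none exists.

First find gcd(2636, 24353):
24353 = 9×2636 + 629
2636 = 4×629 + 120
629 = 5×120 + 29
120 = 4×29 + 4
29 = 7×4 + 1
4 = 4×1 + 0
gcd = 1, so a unique solution mod 24353 exists.
Back-substitute for the Bézout coefficients:
1 = 29 − 7·4
1 = −7·120 + 29·29
1 = 29·629 − 152·120
1 = −152·2636 + 637·629
1 = 637·24353 − 5885·2636
So 2636·(-5885) ≡ 1 (mod 24353), giving 2636⁻¹ ≡ 18468.
x ≡ 2636⁻¹·19011 ≡ 18468·19011 ≡ 22300 (mod 24353).

22300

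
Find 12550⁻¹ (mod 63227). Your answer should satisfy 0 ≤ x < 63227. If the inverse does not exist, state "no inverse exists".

gcd(63227, 12550) by repeated division:
63227 = 5*12550 + 477
12550 = 26*477 + 148
477 = 3*148 + 33
148 = 4*33 + 16
33 = 2*16 + 1
16 = 16*1 + 0
gcd = 1, so the inverse exists. Back-substitute:
1 = 33 − 2·16
1 = −2·148 + 9·33
1 = 9·477 − 29·148
1 = −29·12550 + 763·477
1 = 763·63227 − 3844·12550
So 12550·(-3844) ≡ 1 (mod 63227), and -3844 ≡ 59383 (mod 63227).

59383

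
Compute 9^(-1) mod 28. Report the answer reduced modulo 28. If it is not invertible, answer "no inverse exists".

25

Apply the Euclidean algorithm to 28 and 9:
28 = 3×9 + 1
9 = 9×1 + 0
Since gcd(9, 28) = 1, back-substitute to write 1 as a combination:
1 = 28 − 3·9
Thus 9·(-3) ≡ 1 (mod 28); reducing, -3 mod 28 = 25.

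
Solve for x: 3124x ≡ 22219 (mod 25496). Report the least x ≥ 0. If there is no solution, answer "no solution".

no solution

gcd(3124, 25496):
25496 = 8*3124 + 504
3124 = 6*504 + 100
504 = 5*100 + 4
100 = 25*4 + 0
gcd = 4, but 4 ∤ 22219, so the congruence has no solution.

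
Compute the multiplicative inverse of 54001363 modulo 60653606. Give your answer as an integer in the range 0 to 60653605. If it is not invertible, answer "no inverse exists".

no inverse exists

Euclidean algorithm on 60653606, 54001363:
60653606 = 1×54001363 + 6652243
54001363 = 8×6652243 + 783419
6652243 = 8×783419 + 384891
783419 = 2×384891 + 13637
384891 = 28×13637 + 3055
13637 = 4×3055 + 1417
3055 = 2×1417 + 221
1417 = 6×221 + 91
221 = 2×91 + 39
91 = 2×39 + 13
39 = 3×13 + 0
Since gcd = 13 > 1, 54001363 is not a unit mod 60653606.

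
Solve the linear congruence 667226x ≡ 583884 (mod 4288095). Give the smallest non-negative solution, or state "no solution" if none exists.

First find gcd(667226, 4288095):
4288095 = 6·667226 + 284739
667226 = 2·284739 + 97748
284739 = 2·97748 + 89243
97748 = 1·89243 + 8505
89243 = 10·8505 + 4193
8505 = 2·4193 + 119
4193 = 35·119 + 28
119 = 4·28 + 7
28 = 4·7 + 0
gcd = 7 and 7 | 583884, so solutions exist. Divide through by 7: 95318x ≡ 83412 (mod 612585).
Now find 95318⁻¹ mod 612585:
612585 = 6*95318 + 40677
95318 = 2*40677 + 13964
40677 = 2*13964 + 12749
13964 = 1*12749 + 1215
12749 = 10*1215 + 599
1215 = 2*599 + 17
599 = 35*17 + 4
17 = 4*4 + 1
4 = 4*1 + 0
Back-substitute:
1 = 17 − 4·4
1 = −4·599 + 141·17
1 = 141·1215 − 286·599
1 = −286·12749 + 3001·1215
1 = 3001·13964 − 3287·12749
1 = −3287·40677 + 9575·13964
1 = 9575·95318 − 22437·40677
1 = −22437·612585 + 144197·95318
So 95318⁻¹ ≡ 144197 (mod 612585).
Then x ≡ 144197·83412 ≡ 266274 (mod 612585); the smallest non-negative solution is x = 266274.

266274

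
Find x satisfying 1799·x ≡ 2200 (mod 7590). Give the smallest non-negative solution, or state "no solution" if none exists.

First find gcd(1799, 7590):
7590 = 4×1799 + 394
1799 = 4×394 + 223
394 = 1×223 + 171
223 = 1×171 + 52
171 = 3×52 + 15
52 = 3×15 + 7
15 = 2×7 + 1
7 = 7×1 + 0
gcd = 1, so a unique solution mod 7590 exists.
Back-substitute for the Bézout coefficients:
1 = 15 − 2·7
1 = −2·52 + 7·15
1 = 7·171 − 23·52
1 = −23·223 + 30·171
1 = 30·394 − 53·223
1 = −53·1799 + 242·394
1 = 242·7590 − 1021·1799
So 1799·(-1021) ≡ 1 (mod 7590), giving 1799⁻¹ ≡ 6569.
x ≡ 1799⁻¹·2200 ≡ 6569·2200 ≡ 440 (mod 7590).

440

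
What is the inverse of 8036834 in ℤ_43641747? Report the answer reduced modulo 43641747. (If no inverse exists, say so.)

10296749

Run Euclid on (43641747, 8036834):
43641747 = 5·8036834 + 3457577
8036834 = 2·3457577 + 1121680
3457577 = 3·1121680 + 92537
1121680 = 12·92537 + 11236
92537 = 8·11236 + 2649
11236 = 4·2649 + 640
2649 = 4·640 + 89
640 = 7·89 + 17
89 = 5·17 + 4
17 = 4·4 + 1
4 = 4·1 + 0
Since gcd(8036834, 43641747) = 1, back-substitute to write 1 as a combination:
1 = 17 − 4·4
1 = −4·89 + 21·17
1 = 21·640 − 151·89
1 = −151·2649 + 625·640
1 = 625·11236 − 2651·2649
1 = −2651·92537 + 21833·11236
1 = 21833·1121680 − 264647·92537
1 = −264647·3457577 + 815774·1121680
1 = 815774·8036834 − 1896195·3457577
1 = −1896195·43641747 + 10296749·8036834
So 8036834·10296749 ≡ 1 (mod 43641747).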